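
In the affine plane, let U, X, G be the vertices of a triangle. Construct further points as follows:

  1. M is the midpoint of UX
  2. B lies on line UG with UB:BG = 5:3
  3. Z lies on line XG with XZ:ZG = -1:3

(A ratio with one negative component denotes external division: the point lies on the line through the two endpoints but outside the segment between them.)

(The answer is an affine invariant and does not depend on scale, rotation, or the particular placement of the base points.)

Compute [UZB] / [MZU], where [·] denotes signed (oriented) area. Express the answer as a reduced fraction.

[UZB]:[MZU] = -15/4

Assign U = (0, 0), X = (1, 0), G = (0, 1) — the answer is frame-independent, so this choice is without loss of generality.
1. M is the midpoint of UX ⇒ M = (1/2, 0)
2. B lies on line UG with UB:BG = 5:3 ⇒ B = (0, 5/8)
3. Z lies on line XG with XZ:ZG = -1:3 ⇒ Z = (3/2, -1/2)
2·[UZB] = 15/16, 2·[MZU] = -1/4
[UZB]:[MZU] = 15/16:-1/4 = -15/4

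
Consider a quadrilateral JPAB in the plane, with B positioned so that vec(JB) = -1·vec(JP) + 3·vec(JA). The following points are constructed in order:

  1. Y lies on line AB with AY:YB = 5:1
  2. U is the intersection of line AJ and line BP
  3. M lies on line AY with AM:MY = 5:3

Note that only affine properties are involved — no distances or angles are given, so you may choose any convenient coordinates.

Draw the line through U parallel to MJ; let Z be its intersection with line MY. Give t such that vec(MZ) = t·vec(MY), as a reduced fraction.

Assign J = (0, 0), P = (1, 0), A = (0, 1), B = (-1, 3) — the answer is frame-independent, so this choice is without loss of generality.
1. Y lies on line AB with AY:YB = 5:1 ⇒ Y = (-5/6, 8/3)
2. U is the intersection of line AJ and line BP ⇒ U = (0, 3/2)
3. M lies on line AY with AM:MY = 5:3 ⇒ M = (-25/48, 49/24)
through U parallel to MJ: direction (25/48, -49/24); meets MY at Z = (25/96, 23/48)
Z = M + t·(Y−M) with t = -5/2

t = -5/2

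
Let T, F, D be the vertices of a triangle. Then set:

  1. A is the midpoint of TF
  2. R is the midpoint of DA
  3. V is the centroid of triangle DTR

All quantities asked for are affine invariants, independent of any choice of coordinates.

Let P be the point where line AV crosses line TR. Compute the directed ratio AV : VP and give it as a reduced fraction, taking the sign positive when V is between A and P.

AV:VP = -4

Set T = (0, 0), F = (1, 0), D = (0, 1); any affine frame gives the same invariant.
1. A is the midpoint of TF ⇒ A = (1/2, 0)
2. R is the midpoint of DA ⇒ R = (1/4, 1/2)
3. V is the centroid of triangle DTR ⇒ V = (1/12, 1/2)
line AV meets TR at P = (3/16, 3/8)
V = A + t·(P−A) with t = 4/3, so AV:VP = 4/3:-1/3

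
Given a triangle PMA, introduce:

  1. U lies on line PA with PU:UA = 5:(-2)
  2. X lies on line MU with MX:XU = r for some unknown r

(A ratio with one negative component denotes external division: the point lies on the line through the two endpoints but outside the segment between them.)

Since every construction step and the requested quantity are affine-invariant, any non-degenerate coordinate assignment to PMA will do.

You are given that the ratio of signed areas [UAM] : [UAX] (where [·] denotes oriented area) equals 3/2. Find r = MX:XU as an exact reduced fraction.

r = 1/2

Work in coordinates with P = (0, 0), M = (1, 0), A = (0, 1).
1. U lies on line PA with PU:UA = 5:(-2) ⇒ U = (0, 5/3)
2. With MX:XU = r, write λ = r/(r+1) so X = M + λ·(U−M); X is affine-linear in λ
Every point depending on X is an affine combination of X and λ-independent points, so each such coordinate is linear in λ; the λ² term in each signed area is a multiple of (U−M)×(U−M) = 0, so 2·[UAM] and 2·[UAX] are each linear in λ. Evaluating at λ=0 and λ=1:
  2·[UAM] = 2/3,   2·[UAX] = -2/3·λ + 2/3
So [UAM]:[UAX] = (2/3) / (-2/3·λ + 2/3). Setting this equal to 3/2:
  2/3 = 3/2·(-2/3·λ + 2/3)  ⇒  λ = 1/3
Then r = λ/(1−λ) = (1/3)/(2/3) = 1/2. Check: with r = 1/2, X = (2/3, 5/9) and [UAM]:[UAX] = 3/2 as required.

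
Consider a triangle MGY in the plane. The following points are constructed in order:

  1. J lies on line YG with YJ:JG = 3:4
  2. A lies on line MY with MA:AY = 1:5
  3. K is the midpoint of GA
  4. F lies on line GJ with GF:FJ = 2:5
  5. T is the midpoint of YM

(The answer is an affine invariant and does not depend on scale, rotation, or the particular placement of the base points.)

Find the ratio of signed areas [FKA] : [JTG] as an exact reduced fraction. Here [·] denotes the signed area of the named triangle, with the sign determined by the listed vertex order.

[FKA]:[JTG] = -5/21

Set M = (0, 0), G = (1, 0), Y = (0, 1); any affine frame gives the same invariant.
1. J lies on line YG with YJ:JG = 3:4 ⇒ J = (3/7, 4/7)
2. A lies on line MY with MA:AY = 1:5 ⇒ A = (0, 1/6)
3. K is the midpoint of GA ⇒ K = (1/2, 1/12)
4. F lies on line GJ with GF:FJ = 2:5 ⇒ F = (41/49, 8/49)
5. T is the midpoint of YM ⇒ T = (0, 1/2)
2·[FKA] = -10/147, 2·[JTG] = 2/7
[FKA]:[JTG] = -10/147:2/7 = -5/21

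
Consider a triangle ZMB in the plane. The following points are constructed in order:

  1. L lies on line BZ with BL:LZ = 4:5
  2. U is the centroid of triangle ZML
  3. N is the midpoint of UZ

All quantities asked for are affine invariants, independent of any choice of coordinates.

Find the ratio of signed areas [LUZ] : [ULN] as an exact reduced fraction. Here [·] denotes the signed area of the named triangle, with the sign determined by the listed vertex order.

Set Z = (0, 0), M = (1, 0), B = (0, 1); any affine frame gives the same invariant.
1. L lies on line BZ with BL:LZ = 4:5 ⇒ L = (0, 5/9)
2. U is the centroid of triangle ZML ⇒ U = (1/3, 5/27)
3. N is the midpoint of UZ ⇒ N = (1/6, 5/54)
2·[LUZ] = -5/27, 2·[ULN] = 5/54
[LUZ]:[ULN] = -5/27:5/54 = -2

[LUZ]:[ULN] = -2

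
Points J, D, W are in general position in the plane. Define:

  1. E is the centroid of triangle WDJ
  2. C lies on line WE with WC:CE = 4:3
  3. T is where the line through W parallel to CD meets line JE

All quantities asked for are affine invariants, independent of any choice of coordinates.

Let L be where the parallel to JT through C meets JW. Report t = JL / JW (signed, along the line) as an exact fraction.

Choose coordinates J = (0, 0), D = (1, 0), W = (0, 1).
1. E is the centroid of triangle WDJ ⇒ E = (1/3, 1/3)
2. C lies on line WE with WC:CE = 4:3 ⇒ C = (4/21, 13/21)
3. T is where the line through W parallel to CD meets line JE ⇒ T = (17/30, 17/30)
through C parallel to JT: direction (17/30, 17/30); meets JW at L = (0, 3/7)
L = J + t·(W−J) with t = 3/7

t = 3/7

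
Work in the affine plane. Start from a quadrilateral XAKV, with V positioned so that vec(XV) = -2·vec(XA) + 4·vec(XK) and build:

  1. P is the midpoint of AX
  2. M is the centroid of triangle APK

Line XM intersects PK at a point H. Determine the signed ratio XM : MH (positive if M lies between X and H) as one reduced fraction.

Work in coordinates with X = (0, 0), A = (1, 0), K = (0, 1), V = (-2, 4).
1. P is the midpoint of AX ⇒ P = (1/2, 0)
2. M is the centroid of triangle APK ⇒ M = (1/2, 1/3)
line XM meets PK at H = (3/8, 1/4)
M = X + t·(H−X) with t = 4/3, so XM:MH = 4/3:-1/3

XM:MH = -4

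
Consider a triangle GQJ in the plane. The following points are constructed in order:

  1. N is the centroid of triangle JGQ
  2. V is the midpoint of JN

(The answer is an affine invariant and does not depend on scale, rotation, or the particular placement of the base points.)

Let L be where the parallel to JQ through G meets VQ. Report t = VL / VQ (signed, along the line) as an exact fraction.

t = -5

Set G = (0, 0), Q = (1, 0), J = (0, 1); any affine frame gives the same invariant.
1. N is the centroid of triangle JGQ ⇒ N = (1/3, 1/3)
2. V is the midpoint of JN ⇒ V = (1/6, 2/3)
through G parallel to JQ: direction (1, -1); meets VQ at L = (-4, 4)
L = V + t·(Q−V) with t = -5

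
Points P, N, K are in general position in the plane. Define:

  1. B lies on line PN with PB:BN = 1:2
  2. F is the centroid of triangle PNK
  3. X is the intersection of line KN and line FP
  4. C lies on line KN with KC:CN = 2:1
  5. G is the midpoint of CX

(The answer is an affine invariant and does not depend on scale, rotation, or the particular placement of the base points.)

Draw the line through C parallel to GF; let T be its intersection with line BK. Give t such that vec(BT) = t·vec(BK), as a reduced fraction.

t = 1/5

Assign P = (0, 0), N = (1, 0), K = (0, 1) — the answer is frame-independent, so this choice is without loss of generality.
1. B lies on line PN with PB:BN = 1:2 ⇒ B = (1/3, 0)
2. F is the centroid of triangle PNK ⇒ F = (1/3, 1/3)
3. X is the intersection of line KN and line FP ⇒ X = (1/2, 1/2)
4. C lies on line KN with KC:CN = 2:1 ⇒ C = (2/3, 1/3)
5. G is the midpoint of CX ⇒ G = (7/12, 5/12)
through C parallel to GF: direction (-1/4, -1/12); meets BK at T = (4/15, 1/5)
T = B + t·(K−B) with t = 1/5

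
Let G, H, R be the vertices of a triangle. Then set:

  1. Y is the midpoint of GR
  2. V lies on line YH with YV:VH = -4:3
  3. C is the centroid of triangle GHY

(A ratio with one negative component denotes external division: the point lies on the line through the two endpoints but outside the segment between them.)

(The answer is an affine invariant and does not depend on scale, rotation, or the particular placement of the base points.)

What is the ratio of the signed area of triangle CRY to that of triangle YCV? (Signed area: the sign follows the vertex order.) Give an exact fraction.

Choose coordinates G = (0, 0), H = (1, 0), R = (0, 1).
1. Y is the midpoint of GR ⇒ Y = (0, 1/2)
2. V lies on line YH with YV:VH = -4:3 ⇒ V = (4, -3/2)
3. C is the centroid of triangle GHY ⇒ C = (1/3, 1/6)
2·[CRY] = 1/6, 2·[YCV] = 2/3
[CRY]:[YCV] = 1/6:2/3 = 1/4

[CRY]:[YCV] = 1/4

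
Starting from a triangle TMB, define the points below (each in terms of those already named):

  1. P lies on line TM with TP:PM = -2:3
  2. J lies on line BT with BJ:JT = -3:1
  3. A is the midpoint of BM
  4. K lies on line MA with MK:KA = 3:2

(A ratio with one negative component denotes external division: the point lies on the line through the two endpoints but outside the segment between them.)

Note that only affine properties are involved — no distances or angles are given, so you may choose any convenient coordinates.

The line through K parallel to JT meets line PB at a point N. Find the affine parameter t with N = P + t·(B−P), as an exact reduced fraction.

Set T = (0, 0), M = (1, 0), B = (0, 1); any affine frame gives the same invariant.
1. P lies on line TM with TP:PM = -2:3 ⇒ P = (-2, 0)
2. J lies on line BT with BJ:JT = -3:1 ⇒ J = (0, -1/2)
3. A is the midpoint of BM ⇒ A = (1/2, 1/2)
4. K lies on line MA with MK:KA = 3:2 ⇒ K = (7/10, 3/10)
through K parallel to JT: direction (0, 1/2); meets PB at N = (7/10, 27/20)
N = P + t·(B−P) with t = 27/20

t = 27/20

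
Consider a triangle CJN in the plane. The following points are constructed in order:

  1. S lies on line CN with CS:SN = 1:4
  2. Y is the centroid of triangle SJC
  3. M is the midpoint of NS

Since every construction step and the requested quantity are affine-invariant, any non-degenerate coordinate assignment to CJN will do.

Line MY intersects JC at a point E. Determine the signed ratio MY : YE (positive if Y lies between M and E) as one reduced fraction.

MY:YE = 8

Work in coordinates with C = (0, 0), J = (1, 0), N = (0, 1).
1. S lies on line CN with CS:SN = 1:4 ⇒ S = (0, 1/5)
2. Y is the centroid of triangle SJC ⇒ Y = (1/3, 1/15)
3. M is the midpoint of NS ⇒ M = (0, 3/5)
line MY meets JC at E = (3/8, 0)
Y = M + t·(E−M) with t = 8/9, so MY:YE = 8/9:1/9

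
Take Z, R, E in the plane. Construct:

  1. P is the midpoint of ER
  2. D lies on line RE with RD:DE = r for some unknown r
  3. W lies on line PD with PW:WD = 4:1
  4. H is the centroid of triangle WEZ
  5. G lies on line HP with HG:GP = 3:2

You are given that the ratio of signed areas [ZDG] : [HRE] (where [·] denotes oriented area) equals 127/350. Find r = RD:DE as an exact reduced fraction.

Assign Z = (0, 0), R = (1, 0), E = (0, 1) — the answer is frame-independent, so this choice is without loss of generality.
1. P is the midpoint of ER ⇒ P = (1/2, 1/2)
2. With RD:DE = r, write λ = r/(r+1) so D = R + λ·(E−R); D is affine-linear in λ
3. W lies on line PD with PW:WD = 4:1 ⇒ W is an affine combination of earlier points and hence also affine-linear in λ
4. H is the centroid of triangle WEZ ⇒ H is an affine combination of earlier points and hence also affine-linear in λ
5. G lies on line HP with HG:GP = 3:2 ⇒ G is an affine combination of earlier points and hence also affine-linear in λ
Every point depending on D is an affine combination of D and λ-independent points, so each such coordinate is linear in λ; the λ² term in each signed area is a multiple of (E−R)×(E−R) = 0, so 2·[ZDG] and 2·[HRE] are each linear in λ. Evaluating at λ=0 and λ=1:
  2·[ZDG] = -19/25·λ + 67/150,   2·[HRE] = 1/3
So [ZDG]:[HRE] = (-19/25·λ + 67/150) / (1/3). Setting this equal to 127/350:
  -19/25·λ + 67/150 = 127/350·(1/3)  ⇒  λ = 3/7
Then r = λ/(1−λ) = (3/7)/(4/7) = 3/4. Check: with r = 3/4, D = (4/7, 3/7) and [ZDG]:[HRE] = 127/350 as required.

r = 3/4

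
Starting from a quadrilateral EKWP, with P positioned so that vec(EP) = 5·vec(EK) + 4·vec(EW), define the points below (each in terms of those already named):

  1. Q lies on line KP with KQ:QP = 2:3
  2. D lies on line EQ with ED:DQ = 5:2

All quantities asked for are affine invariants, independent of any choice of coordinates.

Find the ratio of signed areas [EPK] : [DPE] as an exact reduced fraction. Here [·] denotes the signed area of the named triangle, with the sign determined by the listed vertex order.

Assign E = (0, 0), K = (1, 0), W = (0, 1), P = (5, 4) — the answer is frame-independent, so this choice is without loss of generality.
1. Q lies on line KP with KQ:QP = 2:3 ⇒ Q = (13/5, 8/5)
2. D lies on line EQ with ED:DQ = 5:2 ⇒ D = (13/7, 8/7)
2·[EPK] = -4, 2·[DPE] = 12/7
[EPK]:[DPE] = -4:12/7 = -7/3

[EPK]:[DPE] = -7/3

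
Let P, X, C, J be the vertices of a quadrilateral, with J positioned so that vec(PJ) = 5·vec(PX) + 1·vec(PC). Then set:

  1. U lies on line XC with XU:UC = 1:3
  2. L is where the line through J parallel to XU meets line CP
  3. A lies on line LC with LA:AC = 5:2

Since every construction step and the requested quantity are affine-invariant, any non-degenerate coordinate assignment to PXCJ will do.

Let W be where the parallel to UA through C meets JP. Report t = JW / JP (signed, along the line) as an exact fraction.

Choose coordinates P = (0, 0), X = (1, 0), C = (0, 1), J = (5, 1).
1. U lies on line XC with XU:UC = 1:3 ⇒ U = (3/4, 1/4)
2. L is where the line through J parallel to XU meets line CP ⇒ L = (0, 6)
3. A lies on line LC with LA:AC = 5:2 ⇒ A = (0, 17/7)
through C parallel to UA: direction (-3/4, 61/28); meets JP at W = (105/326, 21/326)
W = J + t·(P−J) with t = 305/326

t = 305/326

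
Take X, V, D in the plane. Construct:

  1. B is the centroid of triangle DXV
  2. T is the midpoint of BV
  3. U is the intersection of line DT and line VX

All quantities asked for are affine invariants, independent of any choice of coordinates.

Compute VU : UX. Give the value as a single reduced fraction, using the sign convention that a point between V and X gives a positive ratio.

VU:UX = 1/4

Work in coordinates with X = (0, 0), V = (1, 0), D = (0, 1).
1. B is the centroid of triangle DXV ⇒ B = (1/3, 1/3)
2. T is the midpoint of BV ⇒ T = (2/3, 1/6)
3. U is the intersection of line DT and line VX ⇒ U = (4/5, 0)
U = V + t·(X−V) with t = 1/5, so VU:UX = t:(1−t) = 1/5:4/5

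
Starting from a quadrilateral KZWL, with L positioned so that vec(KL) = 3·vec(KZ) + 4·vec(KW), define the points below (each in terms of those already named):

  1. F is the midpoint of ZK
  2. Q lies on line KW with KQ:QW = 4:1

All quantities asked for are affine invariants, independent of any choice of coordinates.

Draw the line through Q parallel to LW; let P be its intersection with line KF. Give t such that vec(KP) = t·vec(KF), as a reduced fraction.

Set K = (0, 0), Z = (1, 0), W = (0, 1), L = (3, 4); any affine frame gives the same invariant.
1. F is the midpoint of ZK ⇒ F = (1/2, 0)
2. Q lies on line KW with KQ:QW = 4:1 ⇒ Q = (0, 4/5)
through Q parallel to LW: direction (-3, -3); meets KF at P = (-4/5, 0)
P = K + t·(F−K) with t = -8/5

t = -8/5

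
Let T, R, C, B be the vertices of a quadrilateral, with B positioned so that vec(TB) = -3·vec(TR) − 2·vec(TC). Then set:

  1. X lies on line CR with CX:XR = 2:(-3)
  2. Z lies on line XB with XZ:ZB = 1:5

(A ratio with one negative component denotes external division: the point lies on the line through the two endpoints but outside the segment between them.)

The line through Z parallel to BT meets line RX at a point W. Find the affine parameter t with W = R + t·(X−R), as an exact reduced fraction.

t = 77/90

Assign T = (0, 0), R = (1, 0), C = (0, 1), B = (-3, -2) — the answer is frame-independent, so this choice is without loss of generality.
1. X lies on line CR with CX:XR = 2:(-3) ⇒ X = (-2, 3)
2. Z lies on line XB with XZ:ZB = 1:5 ⇒ Z = (-13/6, 13/6)
through Z parallel to BT: direction (3, 2); meets RX at W = (-47/30, 77/30)
W = R + t·(X−R) with t = 77/90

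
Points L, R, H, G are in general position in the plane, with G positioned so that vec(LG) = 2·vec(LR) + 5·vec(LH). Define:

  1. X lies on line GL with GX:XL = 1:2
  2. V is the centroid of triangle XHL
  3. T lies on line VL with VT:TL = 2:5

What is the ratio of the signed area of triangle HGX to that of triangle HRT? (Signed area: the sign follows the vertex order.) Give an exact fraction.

Work in coordinates with L = (0, 0), R = (1, 0), H = (0, 1), G = (2, 5).
1. X lies on line GL with GX:XL = 1:2 ⇒ X = (4/3, 10/3)
2. V is the centroid of triangle XHL ⇒ V = (4/9, 13/9)
3. T lies on line VL with VT:TL = 2:5 ⇒ T = (20/63, 65/63)
2·[HGX] = -2/3, 2·[HRT] = 22/63
[HGX]:[HRT] = -2/3:22/63 = -21/11

[HGX]:[HRT] = -21/11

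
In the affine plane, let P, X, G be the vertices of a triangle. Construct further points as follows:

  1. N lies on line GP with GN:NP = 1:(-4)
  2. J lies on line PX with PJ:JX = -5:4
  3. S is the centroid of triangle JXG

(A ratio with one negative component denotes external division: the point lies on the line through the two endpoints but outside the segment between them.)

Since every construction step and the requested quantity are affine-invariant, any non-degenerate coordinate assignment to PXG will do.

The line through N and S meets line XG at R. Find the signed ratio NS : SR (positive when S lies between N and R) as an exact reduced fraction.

Choose coordinates P = (0, 0), X = (1, 0), G = (0, 1).
1. N lies on line GP with GN:NP = 1:(-4) ⇒ N = (0, 4/3)
2. J lies on line PX with PJ:JX = -5:4 ⇒ J = (5, 0)
3. S is the centroid of triangle JXG ⇒ S = (2, 1/3)
line NS meets XG at R = (-2/3, 5/3)
S = N + t·(R−N) with t = -3, so NS:SR = -3:4

NS:SR = -3/4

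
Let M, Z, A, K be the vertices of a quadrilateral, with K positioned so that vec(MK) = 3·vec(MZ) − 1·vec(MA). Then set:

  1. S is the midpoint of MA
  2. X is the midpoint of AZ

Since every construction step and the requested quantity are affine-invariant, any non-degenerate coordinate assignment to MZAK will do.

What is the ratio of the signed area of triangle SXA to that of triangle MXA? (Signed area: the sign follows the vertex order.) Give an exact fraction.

Work in coordinates with M = (0, 0), Z = (1, 0), A = (0, 1), K = (3, -1).
1. S is the midpoint of MA ⇒ S = (0, 1/2)
2. X is the midpoint of AZ ⇒ X = (1/2, 1/2)
2·[SXA] = 1/4, 2·[MXA] = 1/2
[SXA]:[MXA] = 1/4:1/2 = 1/2

[SXA]:[MXA] = 1/2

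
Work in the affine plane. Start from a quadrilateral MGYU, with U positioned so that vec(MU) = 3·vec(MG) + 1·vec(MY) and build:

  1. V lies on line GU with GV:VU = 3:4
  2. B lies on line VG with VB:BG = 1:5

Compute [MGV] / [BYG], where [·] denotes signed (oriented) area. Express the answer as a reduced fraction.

Set M = (0, 0), G = (1, 0), Y = (0, 1), U = (3, 1); any affine frame gives the same invariant.
1. V lies on line GU with GV:VU = 3:4 ⇒ V = (13/7, 3/7)
2. B lies on line VG with VB:BG = 1:5 ⇒ B = (12/7, 5/14)
2·[MGV] = 3/7, 2·[BYG] = 15/14
[MGV]:[BYG] = 3/7:15/14 = 2/5

[MGV]:[BYG] = 2/5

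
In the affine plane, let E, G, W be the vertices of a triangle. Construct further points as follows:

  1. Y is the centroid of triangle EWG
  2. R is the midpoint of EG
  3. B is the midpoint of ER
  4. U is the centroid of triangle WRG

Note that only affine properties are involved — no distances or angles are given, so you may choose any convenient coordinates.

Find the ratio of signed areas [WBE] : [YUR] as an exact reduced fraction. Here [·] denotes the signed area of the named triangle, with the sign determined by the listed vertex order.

Choose coordinates E = (0, 0), G = (1, 0), W = (0, 1).
1. Y is the centroid of triangle EWG ⇒ Y = (1/3, 1/3)
2. R is the midpoint of EG ⇒ R = (1/2, 0)
3. B is the midpoint of ER ⇒ B = (1/4, 0)
4. U is the centroid of triangle WRG ⇒ U = (1/2, 1/3)
2·[WBE] = -1/4, 2·[YUR] = -1/18
[WBE]:[YUR] = -1/4:-1/18 = 9/2

[WBE]:[YUR] = 9/2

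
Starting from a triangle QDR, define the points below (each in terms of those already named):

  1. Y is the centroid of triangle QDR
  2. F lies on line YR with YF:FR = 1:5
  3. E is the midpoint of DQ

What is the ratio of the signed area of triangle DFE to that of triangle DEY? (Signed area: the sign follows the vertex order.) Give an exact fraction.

Set Q = (0, 0), D = (1, 0), R = (0, 1); any affine frame gives the same invariant.
1. Y is the centroid of triangle QDR ⇒ Y = (1/3, 1/3)
2. F lies on line YR with YF:FR = 1:5 ⇒ F = (5/18, 4/9)
3. E is the midpoint of DQ ⇒ E = (1/2, 0)
2·[DFE] = 2/9, 2·[DEY] = -1/6
[DFE]:[DEY] = 2/9:-1/6 = -4/3

[DFE]:[DEY] = -4/3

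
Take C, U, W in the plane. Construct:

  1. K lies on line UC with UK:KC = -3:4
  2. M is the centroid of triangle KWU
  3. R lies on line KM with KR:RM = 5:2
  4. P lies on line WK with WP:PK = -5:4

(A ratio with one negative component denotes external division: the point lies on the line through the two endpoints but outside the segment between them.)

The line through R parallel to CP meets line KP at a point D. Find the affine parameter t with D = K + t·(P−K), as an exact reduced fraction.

Assign C = (0, 0), U = (1, 0), W = (0, 1) — the answer is frame-independent, so this choice is without loss of generality.
1. K lies on line UC with UK:KC = -3:4 ⇒ K = (4, 0)
2. M is the centroid of triangle KWU ⇒ M = (5/3, 1/3)
3. R lies on line KM with KR:RM = 5:2 ⇒ R = (7/3, 5/21)
4. P lies on line WK with WP:PK = -5:4 ⇒ P = (20, -4)
through R parallel to CP: direction (20, -4); meets KP at D = (124/21, -10/21)
D = K + t·(P−K) with t = 5/42

t = 5/42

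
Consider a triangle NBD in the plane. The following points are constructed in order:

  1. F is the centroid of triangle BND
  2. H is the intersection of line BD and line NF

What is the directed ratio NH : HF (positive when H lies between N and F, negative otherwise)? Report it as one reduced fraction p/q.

NH:HF = -3

Work in coordinates with N = (0, 0), B = (1, 0), D = (0, 1).
1. F is the centroid of triangle BND ⇒ F = (1/3, 1/3)
2. H is the intersection of line BD and line NF ⇒ H = (1/2, 1/2)
H = N + t·(F−N) with t = 3/2, so NH:HF = t:(1−t) = 3/2:-1/2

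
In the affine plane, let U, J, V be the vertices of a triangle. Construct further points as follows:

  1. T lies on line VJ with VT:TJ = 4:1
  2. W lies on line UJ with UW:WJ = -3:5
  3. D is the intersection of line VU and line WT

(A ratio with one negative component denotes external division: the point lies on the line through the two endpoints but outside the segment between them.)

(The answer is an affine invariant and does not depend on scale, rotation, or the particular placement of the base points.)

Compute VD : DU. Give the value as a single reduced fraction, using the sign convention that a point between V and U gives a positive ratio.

Assign U = (0, 0), J = (1, 0), V = (0, 1) — the answer is frame-independent, so this choice is without loss of generality.
1. T lies on line VJ with VT:TJ = 4:1 ⇒ T = (4/5, 1/5)
2. W lies on line UJ with UW:WJ = -3:5 ⇒ W = (-3/2, 0)
3. D is the intersection of line VU and line WT ⇒ D = (0, 3/23)
D = V + t·(U−V) with t = 20/23, so VD:DU = t:(1−t) = 20/23:3/23

VD:DU = 20/3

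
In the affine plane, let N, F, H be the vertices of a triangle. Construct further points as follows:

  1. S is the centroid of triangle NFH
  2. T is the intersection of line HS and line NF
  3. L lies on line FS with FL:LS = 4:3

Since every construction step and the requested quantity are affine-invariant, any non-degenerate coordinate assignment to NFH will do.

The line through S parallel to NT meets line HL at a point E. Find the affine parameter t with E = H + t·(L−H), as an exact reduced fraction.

t = 14/17

Set N = (0, 0), F = (1, 0), H = (0, 1); any affine frame gives the same invariant.
1. S is the centroid of triangle NFH ⇒ S = (1/3, 1/3)
2. T is the intersection of line HS and line NF ⇒ T = (1/2, 0)
3. L lies on line FS with FL:LS = 4:3 ⇒ L = (13/21, 4/21)
through S parallel to NT: direction (1/2, 0); meets HL at E = (26/51, 1/3)
E = H + t·(L−H) with t = 14/17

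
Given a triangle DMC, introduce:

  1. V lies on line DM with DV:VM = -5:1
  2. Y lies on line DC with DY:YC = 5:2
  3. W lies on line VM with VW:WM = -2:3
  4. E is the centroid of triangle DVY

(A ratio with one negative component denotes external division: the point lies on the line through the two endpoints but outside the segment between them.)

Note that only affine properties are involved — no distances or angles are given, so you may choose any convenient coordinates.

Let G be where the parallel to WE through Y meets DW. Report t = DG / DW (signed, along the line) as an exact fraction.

t = 16/7

Choose coordinates D = (0, 0), M = (1, 0), C = (0, 1).
1. V lies on line DM with DV:VM = -5:1 ⇒ V = (5/4, 0)
2. Y lies on line DC with DY:YC = 5:2 ⇒ Y = (0, 5/7)
3. W lies on line VM with VW:WM = -2:3 ⇒ W = (7/4, 0)
4. E is the centroid of triangle DVY ⇒ E = (5/12, 5/21)
through Y parallel to WE: direction (-4/3, 5/21); meets DW at G = (4, 0)
G = D + t·(W−D) with t = 16/7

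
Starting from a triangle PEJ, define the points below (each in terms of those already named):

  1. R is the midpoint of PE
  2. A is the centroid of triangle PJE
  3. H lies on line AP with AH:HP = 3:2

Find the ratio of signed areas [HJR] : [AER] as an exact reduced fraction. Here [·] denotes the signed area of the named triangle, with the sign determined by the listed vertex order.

[HJR]:[AER] = 9/5

Assign P = (0, 0), E = (1, 0), J = (0, 1) — the answer is frame-independent, so this choice is without loss of generality.
1. R is the midpoint of PE ⇒ R = (1/2, 0)
2. A is the centroid of triangle PJE ⇒ A = (1/3, 1/3)
3. H lies on line AP with AH:HP = 3:2 ⇒ H = (2/15, 2/15)
2·[HJR] = -3/10, 2·[AER] = -1/6
[HJR]:[AER] = -3/10:-1/6 = 9/5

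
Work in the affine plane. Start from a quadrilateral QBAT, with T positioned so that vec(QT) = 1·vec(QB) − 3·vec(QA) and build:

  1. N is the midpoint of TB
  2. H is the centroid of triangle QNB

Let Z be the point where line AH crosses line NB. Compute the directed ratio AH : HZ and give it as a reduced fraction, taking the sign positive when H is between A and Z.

AH:HZ = 2

Set Q = (0, 0), B = (1, 0), A = (0, 1), T = (1, -3); any affine frame gives the same invariant.
1. N is the midpoint of TB ⇒ N = (1, -3/2)
2. H is the centroid of triangle QNB ⇒ H = (2/3, -1/2)
line AH meets NB at Z = (1, -5/4)
H = A + t·(Z−A) with t = 2/3, so AH:HZ = 2/3:1/3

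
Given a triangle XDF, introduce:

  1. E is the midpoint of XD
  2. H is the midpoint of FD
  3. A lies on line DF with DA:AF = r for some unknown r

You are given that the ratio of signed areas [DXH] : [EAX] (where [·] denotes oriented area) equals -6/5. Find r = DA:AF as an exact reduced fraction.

Assign X = (0, 0), D = (1, 0), F = (0, 1) — the answer is frame-independent, so this choice is without loss of generality.
1. E is the midpoint of XD ⇒ E = (1/2, 0)
2. H is the midpoint of FD ⇒ H = (1/2, 1/2)
3. With DA:AF = r, write λ = r/(r+1) so A = D + λ·(F−D); A is affine-linear in λ
Every point depending on A is an affine combination of A and λ-independent points, so each such coordinate is linear in λ; the λ² term in each signed area is a multiple of (F−D)×(F−D) = 0, so 2·[DXH] and 2·[EAX] are each linear in λ. Evaluating at λ=0 and λ=1:
  2·[DXH] = -1/2,   2·[EAX] = 1/2·λ
So [DXH]:[EAX] = (-1/2) / (1/2·λ). Setting this equal to -6/5:
  -1/2 = -6/5·(1/2·λ)  ⇒  λ = 5/6
Then r = λ/(1−λ) = (5/6)/(1/6) = 5. Check: with r = 5, A = (1/6, 5/6) and [DXH]:[EAX] = -6/5 as required.

r = 5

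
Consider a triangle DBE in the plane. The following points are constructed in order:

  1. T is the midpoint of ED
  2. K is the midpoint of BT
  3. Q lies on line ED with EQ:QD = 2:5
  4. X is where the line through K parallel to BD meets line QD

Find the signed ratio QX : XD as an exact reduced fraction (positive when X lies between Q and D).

QX:XD = 13/7

Set D = (0, 0), B = (1, 0), E = (0, 1); any affine frame gives the same invariant.
1. T is the midpoint of ED ⇒ T = (0, 1/2)
2. K is the midpoint of BT ⇒ K = (1/2, 1/4)
3. Q lies on line ED with EQ:QD = 2:5 ⇒ Q = (0, 5/7)
4. X is where the line through K parallel to BD meets line QD ⇒ X = (0, 1/4)
X = Q + t·(D−Q) with t = 13/20, so QX:XD = t:(1−t) = 13/20:7/20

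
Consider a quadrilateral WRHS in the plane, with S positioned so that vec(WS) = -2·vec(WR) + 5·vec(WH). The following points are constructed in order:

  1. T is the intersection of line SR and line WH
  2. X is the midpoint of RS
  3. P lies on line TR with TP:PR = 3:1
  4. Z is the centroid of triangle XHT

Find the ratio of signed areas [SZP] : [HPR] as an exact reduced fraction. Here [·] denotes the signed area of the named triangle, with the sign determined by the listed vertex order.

Choose coordinates W = (0, 0), R = (1, 0), H = (0, 1), S = (-2, 5).
1. T is the intersection of line SR and line WH ⇒ T = (0, 5/3)
2. X is the midpoint of RS ⇒ X = (-1/2, 5/2)
3. P lies on line TR with TP:PR = 3:1 ⇒ P = (3/4, 5/12)
4. Z is the centroid of triangle XHT ⇒ Z = (-1/6, 31/18)
2·[SZP] = 11/18, 2·[HPR] = -1/6
[SZP]:[HPR] = 11/18:-1/6 = -11/3

[SZP]:[HPR] = -11/3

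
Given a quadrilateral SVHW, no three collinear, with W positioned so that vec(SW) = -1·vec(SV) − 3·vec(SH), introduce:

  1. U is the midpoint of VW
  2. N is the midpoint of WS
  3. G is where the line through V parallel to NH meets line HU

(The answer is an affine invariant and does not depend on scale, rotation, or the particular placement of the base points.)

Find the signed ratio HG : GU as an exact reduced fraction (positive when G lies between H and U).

HG:GU = -12/7

Assign S = (0, 0), V = (1, 0), H = (0, 1), W = (-1, -3) — the answer is frame-independent, so this choice is without loss of generality.
1. U is the midpoint of VW ⇒ U = (0, -3/2)
2. N is the midpoint of WS ⇒ N = (-1/2, -3/2)
3. G is where the line through V parallel to NH meets line HU ⇒ G = (0, -5)
G = H + t·(U−H) with t = 12/5, so HG:GU = t:(1−t) = 12/5:-7/5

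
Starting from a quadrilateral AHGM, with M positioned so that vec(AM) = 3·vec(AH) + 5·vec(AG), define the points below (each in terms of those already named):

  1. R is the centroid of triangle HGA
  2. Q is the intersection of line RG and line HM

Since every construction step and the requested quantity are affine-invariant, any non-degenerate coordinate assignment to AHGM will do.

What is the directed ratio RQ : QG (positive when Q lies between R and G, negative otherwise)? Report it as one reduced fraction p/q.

Choose coordinates A = (0, 0), H = (1, 0), G = (0, 1), M = (3, 5).
1. R is the centroid of triangle HGA ⇒ R = (1/3, 1/3)
2. Q is the intersection of line RG and line HM ⇒ Q = (7/9, -5/9)
Q = R + t·(G−R) with t = -4/3, so RQ:QG = t:(1−t) = -4/3:7/3

RQ:QG = -4/7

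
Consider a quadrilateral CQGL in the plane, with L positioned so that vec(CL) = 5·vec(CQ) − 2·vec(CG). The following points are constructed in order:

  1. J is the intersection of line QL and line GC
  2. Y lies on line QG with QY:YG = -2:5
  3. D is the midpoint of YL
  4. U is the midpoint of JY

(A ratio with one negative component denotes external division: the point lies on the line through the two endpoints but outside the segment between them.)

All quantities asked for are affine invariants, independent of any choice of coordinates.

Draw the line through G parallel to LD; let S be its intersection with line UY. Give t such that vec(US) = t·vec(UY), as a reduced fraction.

t = -3

Set C = (0, 0), Q = (1, 0), G = (0, 1), L = (5, -2); any affine frame gives the same invariant.
1. J is the intersection of line QL and line GC ⇒ J = (0, 1/2)
2. Y lies on line QG with QY:YG = -2:5 ⇒ Y = (5/3, -2/3)
3. D is the midpoint of YL ⇒ D = (10/3, -4/3)
4. U is the midpoint of JY ⇒ U = (5/6, -1/12)
through G parallel to LD: direction (-5/3, 2/3); meets UY at S = (-5/3, 5/3)
S = U + t·(Y−U) with t = -3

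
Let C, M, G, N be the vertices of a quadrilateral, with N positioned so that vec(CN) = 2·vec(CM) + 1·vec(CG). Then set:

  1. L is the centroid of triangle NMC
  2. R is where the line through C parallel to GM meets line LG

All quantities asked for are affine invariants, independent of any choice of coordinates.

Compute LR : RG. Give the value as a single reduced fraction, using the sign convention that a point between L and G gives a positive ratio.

LR:RG = -4/3

Assign C = (0, 0), M = (1, 0), G = (0, 1), N = (2, 1) — the answer is frame-independent, so this choice is without loss of generality.
1. L is the centroid of triangle NMC ⇒ L = (1, 1/3)
2. R is where the line through C parallel to GM meets line LG ⇒ R = (-3, 3)
R = L + t·(G−L) with t = 4, so LR:RG = t:(1−t) = 4:-3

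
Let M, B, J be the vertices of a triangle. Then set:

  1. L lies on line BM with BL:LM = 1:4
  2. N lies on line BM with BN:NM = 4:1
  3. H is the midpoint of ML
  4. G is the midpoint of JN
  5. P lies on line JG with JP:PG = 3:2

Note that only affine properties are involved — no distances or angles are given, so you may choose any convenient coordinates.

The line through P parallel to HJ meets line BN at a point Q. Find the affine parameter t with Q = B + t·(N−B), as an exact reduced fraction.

Work in coordinates with M = (0, 0), B = (1, 0), J = (0, 1).
1. L lies on line BM with BL:LM = 1:4 ⇒ L = (4/5, 0)
2. N lies on line BM with BN:NM = 4:1 ⇒ N = (1/5, 0)
3. H is the midpoint of ML ⇒ H = (2/5, 0)
4. G is the midpoint of JN ⇒ G = (1/10, 1/2)
5. P lies on line JG with JP:PG = 3:2 ⇒ P = (3/50, 7/10)
through P parallel to HJ: direction (-2/5, 1); meets BN at Q = (17/50, 0)
Q = B + t·(N−B) with t = 33/40

t = 33/40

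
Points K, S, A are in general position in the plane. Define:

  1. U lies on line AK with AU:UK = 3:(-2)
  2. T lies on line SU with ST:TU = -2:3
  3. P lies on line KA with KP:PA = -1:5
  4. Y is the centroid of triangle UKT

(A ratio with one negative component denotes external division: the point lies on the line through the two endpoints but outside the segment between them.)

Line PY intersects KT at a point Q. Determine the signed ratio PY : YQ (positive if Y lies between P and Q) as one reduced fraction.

PY:YQ = -5/8

Set K = (0, 0), S = (1, 0), A = (0, 1); any affine frame gives the same invariant.
1. U lies on line AK with AU:UK = 3:(-2) ⇒ U = (0, -2)
2. T lies on line SU with ST:TU = -2:3 ⇒ T = (3, 4)
3. P lies on line KA with KP:PA = -1:5 ⇒ P = (0, -1/4)
4. Y is the centroid of triangle UKT ⇒ Y = (1, 2/3)
line PY meets KT at Q = (-3/5, -4/5)
Y = P + t·(Q−P) with t = -5/3, so PY:YQ = -5/3:8/3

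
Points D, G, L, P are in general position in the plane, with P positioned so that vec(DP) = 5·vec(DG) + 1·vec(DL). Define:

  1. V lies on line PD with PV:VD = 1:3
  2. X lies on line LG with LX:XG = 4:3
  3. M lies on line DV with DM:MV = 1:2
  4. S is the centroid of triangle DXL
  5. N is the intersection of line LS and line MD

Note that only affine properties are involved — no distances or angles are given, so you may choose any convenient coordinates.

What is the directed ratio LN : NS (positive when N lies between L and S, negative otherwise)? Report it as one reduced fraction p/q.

Set D = (0, 0), G = (1, 0), L = (0, 1), P = (5, 1); any affine frame gives the same invariant.
1. V lies on line PD with PV:VD = 1:3 ⇒ V = (15/4, 3/4)
2. X lies on line LG with LX:XG = 4:3 ⇒ X = (4/7, 3/7)
3. M lies on line DV with DM:MV = 1:2 ⇒ M = (5/4, 1/4)
4. S is the centroid of triangle DXL ⇒ S = (4/21, 10/21)
5. N is the intersection of line LS and line MD ⇒ N = (20/59, 4/59)
N = L + t·(S−L) with t = 105/59, so LN:NS = t:(1−t) = 105/59:-46/59

LN:NS = -105/46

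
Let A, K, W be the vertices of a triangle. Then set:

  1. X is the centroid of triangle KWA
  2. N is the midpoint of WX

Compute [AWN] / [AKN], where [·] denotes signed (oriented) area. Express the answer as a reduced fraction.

Set A = (0, 0), K = (1, 0), W = (0, 1); any affine frame gives the same invariant.
1. X is the centroid of triangle KWA ⇒ X = (1/3, 1/3)
2. N is the midpoint of WX ⇒ N = (1/6, 2/3)
2·[AWN] = -1/6, 2·[AKN] = 2/3
[AWN]:[AKN] = -1/6:2/3 = -1/4

[AWN]:[AKN] = -1/4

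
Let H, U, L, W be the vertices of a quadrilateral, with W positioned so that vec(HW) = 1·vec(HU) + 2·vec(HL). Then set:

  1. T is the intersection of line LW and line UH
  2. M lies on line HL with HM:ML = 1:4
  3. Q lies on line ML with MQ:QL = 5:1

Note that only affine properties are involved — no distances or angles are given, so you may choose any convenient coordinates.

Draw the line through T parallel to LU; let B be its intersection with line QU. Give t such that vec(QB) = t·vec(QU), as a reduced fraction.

t = -14

Assign H = (0, 0), U = (1, 0), L = (0, 1), W = (1, 2) — the answer is frame-independent, so this choice is without loss of generality.
1. T is the intersection of line LW and line UH ⇒ T = (-1, 0)
2. M lies on line HL with HM:ML = 1:4 ⇒ M = (0, 1/5)
3. Q lies on line ML with MQ:QL = 5:1 ⇒ Q = (0, 13/15)
through T parallel to LU: direction (1, -1); meets QU at B = (-14, 13)
B = Q + t·(U−Q) with t = -14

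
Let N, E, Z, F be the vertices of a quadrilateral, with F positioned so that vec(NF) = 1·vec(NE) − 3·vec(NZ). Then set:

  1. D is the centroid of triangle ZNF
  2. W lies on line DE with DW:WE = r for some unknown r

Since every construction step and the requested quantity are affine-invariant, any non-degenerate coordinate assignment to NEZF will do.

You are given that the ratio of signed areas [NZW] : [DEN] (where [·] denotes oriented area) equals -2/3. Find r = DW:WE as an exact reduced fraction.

Choose coordinates N = (0, 0), E = (1, 0), Z = (0, 1), F = (1, -3).
1. D is the centroid of triangle ZNF ⇒ D = (1/3, -2/3)
2. With DW:WE = r, write λ = r/(r+1) so W = D + λ·(E−D); W is affine-linear in λ
Every point depending on W is an affine combination of W and λ-independent points, so each such coordinate is linear in λ; the λ² term in each signed area is a multiple of (E−D)×(E−D) = 0, so 2·[NZW] and 2·[DEN] are each linear in λ. Evaluating at λ=0 and λ=1:
  2·[NZW] = -2/3·λ − 1/3,   2·[DEN] = 2/3
So [NZW]:[DEN] = (-2/3·λ − 1/3) / (2/3). Setting this equal to -2/3:
  -2/3·λ − 1/3 = -2/3·(2/3)  ⇒  λ = 1/6
Then r = λ/(1−λ) = (1/6)/(5/6) = 1/5. Check: with r = 1/5, W = (4/9, -5/9) and [NZW]:[DEN] = -2/3 as required.

r = 1/5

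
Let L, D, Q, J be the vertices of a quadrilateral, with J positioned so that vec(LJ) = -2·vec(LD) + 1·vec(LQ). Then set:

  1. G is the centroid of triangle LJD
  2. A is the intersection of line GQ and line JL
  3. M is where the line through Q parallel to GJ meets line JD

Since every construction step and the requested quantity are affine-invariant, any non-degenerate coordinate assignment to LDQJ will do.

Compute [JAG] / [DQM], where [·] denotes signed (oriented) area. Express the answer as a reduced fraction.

[JAG]:[DQM] = -2/45

Set L = (0, 0), D = (1, 0), Q = (0, 1), J = (-2, 1); any affine frame gives the same invariant.
1. G is the centroid of triangle LJD ⇒ G = (-1/3, 1/3)
2. A is the intersection of line GQ and line JL ⇒ A = (-2/5, 1/5)
3. M is where the line through Q parallel to GJ meets line JD ⇒ M = (10, -3)
2·[JAG] = 4/15, 2·[DQM] = -6
[JAG]:[DQM] = 4/15:-6 = -2/45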